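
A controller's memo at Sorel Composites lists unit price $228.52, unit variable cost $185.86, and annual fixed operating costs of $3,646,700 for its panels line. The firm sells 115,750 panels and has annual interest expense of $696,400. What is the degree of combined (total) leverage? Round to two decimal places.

At 115,750 units, contribution = 115,750 × $42.66 = $4,937,895.00.
Subtracting fixed costs: EBIT = $4,937,895.00 − $3,646,700 = $1,291,195.00. Interest = $696,400.00, so EBIT − I = $594,795.00.
DCL = contribution ÷ (EBIT − I) = $4,937,895.00 ÷ $594,795.00 = 8.3018.

8.30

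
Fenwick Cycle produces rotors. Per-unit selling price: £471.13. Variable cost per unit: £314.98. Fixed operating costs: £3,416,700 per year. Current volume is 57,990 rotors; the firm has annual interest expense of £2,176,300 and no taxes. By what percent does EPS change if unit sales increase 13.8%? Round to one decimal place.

+36.1%

At 57,990 units, contribution = 57,990 × £156.15 = £9,055,138.50.
Subtracting fixed costs: EBIT = £9,055,138.50 − £3,416,700 = £5,638,438.50.
After interest of £2,176,300.00, pre-tax earnings = £3,462,138.50.
Degree of combined leverage = contribution ÷ (EBIT − I) = £9,055,138.50 ÷ £3,462,138.50 = 2.6155.
EPS therefore changes by 2.6155 × (+13.8%) = +36.1%.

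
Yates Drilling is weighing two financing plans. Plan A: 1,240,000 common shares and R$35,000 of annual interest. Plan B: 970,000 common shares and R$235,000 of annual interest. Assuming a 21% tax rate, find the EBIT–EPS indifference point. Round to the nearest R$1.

R$953,519

Set EPS_A = EPS_B: (EBIT − R$35,000)(1 − 0.21) ÷ 1,240,000 = (EBIT − R$235,000)(1 − 0.21) ÷ 970,000.
Cancelling (1 − t) and cross-multiplying: 970,000·(EBIT − 35,000) = 1,240,000·(EBIT − 235,000).
EBIT × (1,240,000 − 970,000) = 235,000 × 1,240,000 − 35,000 × 970,000 = 257,450,000,000, so EBIT = 257,450,000,000 ÷ 270,000 = 953,518.52.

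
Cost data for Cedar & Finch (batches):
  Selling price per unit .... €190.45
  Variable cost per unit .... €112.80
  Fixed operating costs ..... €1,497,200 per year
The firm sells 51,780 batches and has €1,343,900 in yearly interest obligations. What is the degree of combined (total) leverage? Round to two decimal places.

Total contribution margin = 51,780 × €77.65 = €4,020,717.00.
Subtracting fixed costs: EBIT = €4,020,717.00 − €1,497,200 = €2,523,517.00. Interest = €1,343,900.00, so EBIT − I = €1,179,617.00.
Degree of total leverage = total CM / (EBIT − interest) = €4,020,717.00 / €1,179,617.00 = 3.4085.

3.41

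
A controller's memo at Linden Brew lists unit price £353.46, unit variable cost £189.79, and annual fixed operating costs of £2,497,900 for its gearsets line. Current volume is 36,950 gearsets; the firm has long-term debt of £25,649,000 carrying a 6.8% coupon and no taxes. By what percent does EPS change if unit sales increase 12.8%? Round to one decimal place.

+42.9%

Contribution at this volume is 36,950 × £163.67 = £6,047,606.50.
Subtracting fixed costs: EBIT = £6,047,606.50 − £2,497,900 = £3,549,706.50.
After interest of £1,744,132.00, pre-tax earnings = £1,805,574.50.
DCL = total CM / (EBIT − I) = £6,047,606.50 / £1,805,574.50 = 3.3494.
EPS therefore changes by 3.3494 × (+12.8%) = +42.9%.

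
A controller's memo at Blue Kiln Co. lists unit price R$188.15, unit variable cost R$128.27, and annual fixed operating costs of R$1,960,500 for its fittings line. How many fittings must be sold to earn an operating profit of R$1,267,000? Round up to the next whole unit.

53,900 fittings

Contribution margin per unit = R$188.15 − R$128.27 = R$59.88.
Required volume = (fixed costs + target profit) ÷ CM = (R$1,960,500 + R$1,267,000) ÷ R$59.88 = 53,899.47, so 53,900 fittings.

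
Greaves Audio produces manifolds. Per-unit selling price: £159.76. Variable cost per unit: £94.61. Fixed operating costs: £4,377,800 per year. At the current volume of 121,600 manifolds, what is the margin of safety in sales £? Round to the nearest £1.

Contribution margin per unit = £159.76 − £94.61 = £65.15. Break-even units = £4,377,800 ÷ £65.15 = 67,195.70; break-even revenue = 67,195.70 × £159.76 = £10,735,185.39.
Actual sales revenue = 121,600 × £159.76 = £19,426,816.00.
Margin of safety = £19,426,816.00 − £10,735,185.39 = £8,691,631.

£8,691,631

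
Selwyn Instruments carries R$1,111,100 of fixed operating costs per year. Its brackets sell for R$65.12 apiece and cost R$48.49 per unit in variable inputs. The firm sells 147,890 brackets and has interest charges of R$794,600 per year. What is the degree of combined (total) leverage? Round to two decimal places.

Contribution at this volume is 147,890 × R$16.63 = R$2,459,410.70.
Subtracting fixed costs: EBIT = R$2,459,410.70 − R$1,111,100 = R$1,348,310.70. Interest = R$794,600.00, so EBIT − I = R$553,710.70.
DCL = contribution ÷ (EBIT − I) = R$2,459,410.70 ÷ R$553,710.70 = 4.4417.

4.44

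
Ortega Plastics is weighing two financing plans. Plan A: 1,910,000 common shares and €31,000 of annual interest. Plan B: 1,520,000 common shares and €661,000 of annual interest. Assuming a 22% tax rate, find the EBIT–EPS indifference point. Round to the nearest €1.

Set EPS_A = EPS_B: (EBIT − €31,000)(1 − 0.22) ÷ 1,910,000 = (EBIT − €661,000)(1 − 0.22) ÷ 1,520,000.
The (1 − t) factor cancels: (EBIT − 31,000) × 1,520,000 = (EBIT − 661,000) × 1,910,000.
EBIT × (1,910,000 − 1,520,000) = 661,000 × 1,910,000 − 31,000 × 1,520,000 = 1,215,390,000,000, so EBIT = 1,215,390,000,000 ÷ 390,000 = 3,116,384.62.

€3,116,385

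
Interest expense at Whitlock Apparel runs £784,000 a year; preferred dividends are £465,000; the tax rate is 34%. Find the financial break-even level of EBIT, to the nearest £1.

Preferred dividends are paid after tax, so their pre-tax equivalent is £465,000 ÷ (1 − 0.34) = £704,545.45.
Financial break-even EBIT = interest + D_p ÷ (1 − t) = £784,000 + £704,545.45 = £1,488,545.45.

£1,488,545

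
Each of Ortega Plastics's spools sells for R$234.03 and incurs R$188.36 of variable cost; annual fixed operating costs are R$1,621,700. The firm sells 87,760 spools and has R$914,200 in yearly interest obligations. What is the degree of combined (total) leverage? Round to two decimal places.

2.72

Contribution at this volume is 87,760 × R$45.67 = R$4,007,999.20.
EBIT = R$4,007,999.20 − R$1,621,700 = R$2,386,299.20. Interest = R$914,200.00, so EBIT − I = R$1,472,099.20.
DCL = contribution ÷ (EBIT − I) = R$4,007,999.20 ÷ R$1,472,099.20 = 2.7226.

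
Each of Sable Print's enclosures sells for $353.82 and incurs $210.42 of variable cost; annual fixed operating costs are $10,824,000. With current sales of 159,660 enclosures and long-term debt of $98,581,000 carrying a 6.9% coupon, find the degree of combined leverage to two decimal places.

At 159,660 units, contribution = 159,660 × $143.40 = $22,895,244.00.
Subtracting fixed costs: EBIT = $22,895,244.00 − $10,824,000 = $12,071,244.00. Interest = $6,802,089.00.
DOL = $22,895,244.00 ÷ $12,071,244.00 = 1.8967; DFL = $12,071,244.00 ÷ $5,269,155.00 = 2.2909.
Combined leverage = 1.8967 × 2.2909 = 4.3452.

4.35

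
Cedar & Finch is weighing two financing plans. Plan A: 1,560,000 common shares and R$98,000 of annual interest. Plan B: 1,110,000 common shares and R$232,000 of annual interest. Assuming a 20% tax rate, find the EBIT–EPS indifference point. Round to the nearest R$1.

At indifference, (EBIT − 98,000)(1 − t)/1,560,000 = (EBIT − 232,000)(1 − t)/1,110,000.
The (1 − t) factor cancels: (EBIT − 98,000) × 1,110,000 = (EBIT − 232,000) × 1,560,000.
EBIT × (1,560,000 − 1,110,000) = 232,000 × 1,560,000 − 98,000 × 1,110,000 = 253,140,000,000, so EBIT = 253,140,000,000 ÷ 450,000 = 562,533.33.

R$562,533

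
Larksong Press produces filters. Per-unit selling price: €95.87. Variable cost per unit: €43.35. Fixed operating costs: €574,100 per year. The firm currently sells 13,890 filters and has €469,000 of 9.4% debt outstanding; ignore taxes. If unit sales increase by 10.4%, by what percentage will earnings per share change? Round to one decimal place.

At 13,890 units, contribution = 13,890 × €52.52 = €729,502.80.
EBIT = €729,502.80 − €574,100 = €155,402.80.
After interest of €44,086.00, pre-tax earnings = €111,316.80.
DCL = total CM / (EBIT − I) = €729,502.80 / €111,316.80 = 6.5534.
%ΔEPS = DCL × %ΔSales = 6.5534 × +10.4% = +68.2%.

+68.2%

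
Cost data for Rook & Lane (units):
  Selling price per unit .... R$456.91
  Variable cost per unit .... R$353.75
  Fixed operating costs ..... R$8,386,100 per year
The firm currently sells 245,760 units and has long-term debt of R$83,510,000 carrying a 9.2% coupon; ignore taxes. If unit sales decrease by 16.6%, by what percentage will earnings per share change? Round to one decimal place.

Contribution at this volume is 245,760 × R$103.16 = R$25,352,601.60.
Operating income = contribution − fixed costs = R$25,352,601.60 − R$8,386,100 = R$16,966,501.60.
After interest of R$7,682,920.00, pre-tax earnings = R$9,283,581.60.
DCL = total CM / (EBIT − I) = R$25,352,601.60 / R$9,283,581.60 = 2.7309.
EPS therefore changes by 2.7309 × (-16.6%) = -45.3%.

-45.3%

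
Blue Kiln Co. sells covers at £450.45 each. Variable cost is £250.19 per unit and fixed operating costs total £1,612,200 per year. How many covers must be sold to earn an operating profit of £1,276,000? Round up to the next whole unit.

Unit CM = price − variable cost = £450.45 − £250.19 = £200.26.
Need Q such that Q × £200.26 − £1,612,200 = £1,276,000, i.e. Q = £2,888,200 / £200.26 = 14,422.25 → 14,423.

14,423 covers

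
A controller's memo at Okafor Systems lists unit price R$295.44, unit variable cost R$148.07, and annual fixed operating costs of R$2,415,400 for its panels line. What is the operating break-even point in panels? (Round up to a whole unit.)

16,391 panels

Contribution margin per unit = R$295.44 − R$148.07 = R$147.37.
Break-even Q = R$2,415,400 / R$147.37 = 16,390.04 → 16,391 panels.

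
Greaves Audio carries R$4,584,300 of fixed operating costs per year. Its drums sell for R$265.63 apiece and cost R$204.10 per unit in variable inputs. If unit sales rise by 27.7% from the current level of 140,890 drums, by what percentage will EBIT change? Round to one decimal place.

At 140,890 units, contribution = 140,890 × R$61.53 = R$8,668,961.70.
Operating income = contribution − fixed costs = R$8,668,961.70 − R$4,584,300 = R$4,084,661.70.
DOL = contribution ÷ EBIT = R$8,668,961.70 ÷ R$4,084,661.70 = 2.1223.
Operating income changes by 2.1223 × +27.7% = +58.8%.

+58.8%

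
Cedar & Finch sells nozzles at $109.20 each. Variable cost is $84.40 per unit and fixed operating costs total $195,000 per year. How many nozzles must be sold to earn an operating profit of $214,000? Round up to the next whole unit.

Each unit contributes $109.20 − $84.40 = $24.80.
Required volume = (fixed costs + target profit) ÷ CM = ($195,000 + $214,000) ÷ $24.80 = 16,491.94, so 16,492 nozzles.

16,492 nozzles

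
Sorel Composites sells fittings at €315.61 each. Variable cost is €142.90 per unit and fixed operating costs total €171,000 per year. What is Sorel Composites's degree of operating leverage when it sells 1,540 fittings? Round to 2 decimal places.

At 1,540 units, contribution = 1,540 × €172.71 = €265,973.40.
Subtracting fixed costs: EBIT = €265,973.40 − €171,000 = €94,973.40.
Degree of operating leverage = €265,973.40 / €94,973.40 = 2.8005.

2.80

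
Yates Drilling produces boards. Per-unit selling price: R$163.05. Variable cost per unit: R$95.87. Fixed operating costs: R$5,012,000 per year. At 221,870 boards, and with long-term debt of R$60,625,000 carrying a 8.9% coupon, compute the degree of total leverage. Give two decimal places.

Contribution at this volume is 221,870 × R$67.18 = R$14,905,226.60.
Subtracting fixed costs: EBIT = R$14,905,226.60 − R$5,012,000 = R$9,893,226.60. Interest = R$5,395,625.00.
DOL = R$14,905,226.60 ÷ R$9,893,226.60 = 1.5066; DFL = R$9,893,226.60 ÷ R$4,497,601.60 = 2.1997.
Combined leverage = 1.5066 × 2.1997 = 3.3141.

3.31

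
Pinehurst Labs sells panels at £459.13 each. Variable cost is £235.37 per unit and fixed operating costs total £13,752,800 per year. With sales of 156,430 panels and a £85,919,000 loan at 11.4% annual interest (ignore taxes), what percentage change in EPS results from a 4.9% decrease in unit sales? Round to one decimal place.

Contribution at this volume is 156,430 × £223.76 = £35,002,776.80.
Operating income = contribution − fixed costs = £35,002,776.80 − £13,752,800 = £21,249,976.80.
Interest = £9,794,766.00, so EBIT − I = £11,455,210.80.
DCL = total CM / (EBIT − I) = £35,002,776.80 / £11,455,210.80 = 3.0556.
%ΔEPS = DCL × %ΔSales = 3.0556 × -4.9% = -15.0%.

-15.0%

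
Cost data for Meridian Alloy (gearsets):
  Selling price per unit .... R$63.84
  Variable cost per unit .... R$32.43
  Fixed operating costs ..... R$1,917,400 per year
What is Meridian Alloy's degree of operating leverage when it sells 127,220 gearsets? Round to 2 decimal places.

Total contribution margin = 127,220 × R$31.41 = R$3,995,980.20.
Subtracting fixed costs: EBIT = R$3,995,980.20 − R$1,917,400 = R$2,078,580.20.
DOL = contribution ÷ EBIT = R$3,995,980.20 ÷ R$2,078,580.20 = 1.9225.

1.92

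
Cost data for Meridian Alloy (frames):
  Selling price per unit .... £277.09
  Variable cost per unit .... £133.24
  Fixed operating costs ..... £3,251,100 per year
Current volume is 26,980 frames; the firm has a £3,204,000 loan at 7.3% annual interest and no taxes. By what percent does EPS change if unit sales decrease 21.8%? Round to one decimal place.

-213.6%

At 26,980 units, contribution = 26,980 × £143.85 = £3,881,073.00.
Subtracting fixed costs: EBIT = £3,881,073.00 − £3,251,100 = £629,973.00.
After interest of £233,892.00, pre-tax earnings = £396,081.00.
Degree of combined leverage = contribution ÷ (EBIT − I) = £3,881,073.00 ÷ £396,081.00 = 9.7987.
%ΔEPS = DCL × %ΔSales = 9.7987 × -21.8% = -213.6%.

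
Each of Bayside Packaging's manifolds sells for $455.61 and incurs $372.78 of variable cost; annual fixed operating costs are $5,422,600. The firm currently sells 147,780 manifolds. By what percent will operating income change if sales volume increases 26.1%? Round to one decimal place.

Contribution at this volume is 147,780 × $82.83 = $12,240,617.40.
Operating income = contribution − fixed costs = $12,240,617.40 − $5,422,600 = $6,818,017.40.
So DOL = total CM / EBIT = $12,240,617.40 / $6,818,017.40 = 1.7953.
Operating income changes by 1.7953 × +26.1% = +46.9%.

+46.9%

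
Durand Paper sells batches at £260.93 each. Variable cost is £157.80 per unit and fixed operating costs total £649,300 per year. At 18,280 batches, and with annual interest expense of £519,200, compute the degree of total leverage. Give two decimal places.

Contribution at this volume is 18,280 × £103.13 = £1,885,216.40.
Subtracting fixed costs: EBIT = £1,885,216.40 − £649,300 = £1,235,916.40. Interest = £519,200.00.
DOL = £1,885,216.40 ÷ £1,235,916.40 = 1.5254; DFL = £1,235,916.40 ÷ £716,716.40 = 1.7244.
Combined leverage = 1.5254 × 1.7244 = 2.6304.

2.63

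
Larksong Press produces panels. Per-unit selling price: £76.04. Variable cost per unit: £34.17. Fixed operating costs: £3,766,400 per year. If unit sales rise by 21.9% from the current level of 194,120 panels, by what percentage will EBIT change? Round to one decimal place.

Contribution at this volume is 194,120 × £41.87 = £8,127,804.40.
EBIT = £8,127,804.40 − £3,766,400 = £4,361,404.40.
DOL = contribution ÷ EBIT = £8,127,804.40 ÷ £4,361,404.40 = 1.8636.
So EBIT moves 1.8636 × (+21.9%) = +40.8%.

+40.8%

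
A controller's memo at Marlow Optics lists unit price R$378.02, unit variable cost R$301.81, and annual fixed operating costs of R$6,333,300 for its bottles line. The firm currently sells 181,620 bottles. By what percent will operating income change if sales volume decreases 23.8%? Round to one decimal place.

Contribution at this volume is 181,620 × R$76.21 = R$13,841,260.20.
EBIT = R$13,841,260.20 − R$6,333,300 = R$7,507,960.20.
Degree of operating leverage = R$13,841,260.20 / R$7,507,960.20 = 1.8435.
%ΔEBIT = DOL × %ΔSales = 1.8435 × -23.8% = -43.9%.

-43.9%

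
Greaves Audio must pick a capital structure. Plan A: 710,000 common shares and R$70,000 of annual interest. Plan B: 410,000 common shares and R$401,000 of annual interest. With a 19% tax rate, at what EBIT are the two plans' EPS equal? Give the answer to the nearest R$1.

R$853,367

At indifference, (EBIT − 70,000)(1 − t)/710,000 = (EBIT − 401,000)(1 − t)/410,000.
The (1 − t) factor cancels: (EBIT − 70,000) × 410,000 = (EBIT − 401,000) × 710,000.
EBIT × (710,000 − 410,000) = 401,000 × 710,000 − 70,000 × 410,000 = 256,010,000,000, so EBIT = 256,010,000,000 ÷ 300,000 = 853,366.67.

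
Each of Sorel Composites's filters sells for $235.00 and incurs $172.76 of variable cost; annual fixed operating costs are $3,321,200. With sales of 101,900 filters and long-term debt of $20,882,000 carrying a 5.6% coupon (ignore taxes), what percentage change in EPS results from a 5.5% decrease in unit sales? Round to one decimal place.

-18.8%

At 101,900 units, contribution = 101,900 × $62.24 = $6,342,256.00.
Subtracting fixed costs: EBIT = $6,342,256.00 − $3,321,200 = $3,021,056.00.
After interest of $1,169,392.00, pre-tax earnings = $1,851,664.00.
Degree of combined leverage = contribution ÷ (EBIT − I) = $6,342,256.00 ÷ $1,851,664.00 = 3.4252.
EPS therefore changes by 3.4252 × (-5.5%) = -18.8%.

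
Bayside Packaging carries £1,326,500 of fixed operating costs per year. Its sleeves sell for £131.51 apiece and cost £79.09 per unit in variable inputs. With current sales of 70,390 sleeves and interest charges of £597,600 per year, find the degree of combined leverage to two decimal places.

Contribution at this volume is 70,390 × £52.42 = £3,689,843.80.
EBIT = £3,689,843.80 − £1,326,500 = £2,363,343.80. Interest = £597,600.00.
DOL = £3,689,843.80 ÷ £2,363,343.80 = 1.5613; DFL = £2,363,343.80 ÷ £1,765,743.80 = 1.3384.
DCL = DOL × DFL = 1.5613 × 1.3384 = 2.0896.

2.09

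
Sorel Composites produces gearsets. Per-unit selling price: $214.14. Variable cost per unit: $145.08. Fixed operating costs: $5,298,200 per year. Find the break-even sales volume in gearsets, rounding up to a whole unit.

76,719 gearsets

Unit CM = price − variable cost = $214.14 − $145.08 = $69.06.
Break-even volume = fixed costs ÷ CM per unit = $5,298,200 ÷ $69.06 = 76,718.80, so 76,719 gearsets.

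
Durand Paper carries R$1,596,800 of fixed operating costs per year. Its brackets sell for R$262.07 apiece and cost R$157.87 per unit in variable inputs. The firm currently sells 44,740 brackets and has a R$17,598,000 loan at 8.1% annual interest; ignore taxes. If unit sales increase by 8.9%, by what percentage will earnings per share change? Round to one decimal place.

+25.3%

Contribution at this volume is 44,740 × R$104.20 = R$4,661,908.00.
Subtracting fixed costs: EBIT = R$4,661,908.00 − R$1,596,800 = R$3,065,108.00.
After interest of R$1,425,438.00, pre-tax earnings = R$1,639,670.00.
Degree of combined leverage = contribution ÷ (EBIT − I) = R$4,661,908.00 ÷ R$1,639,670.00 = 2.8432.
EPS therefore changes by 2.8432 × (+8.9%) = +25.3%.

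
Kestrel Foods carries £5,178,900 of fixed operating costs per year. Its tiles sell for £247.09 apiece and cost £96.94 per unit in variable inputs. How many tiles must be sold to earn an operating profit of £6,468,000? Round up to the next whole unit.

77,569 tiles

Each unit contributes £247.09 − £96.94 = £150.15.
Required volume = (fixed costs + target profit) ÷ CM = (£5,178,900 + £6,468,000) ÷ £150.15 = 77,568.43, so 77,569 tiles.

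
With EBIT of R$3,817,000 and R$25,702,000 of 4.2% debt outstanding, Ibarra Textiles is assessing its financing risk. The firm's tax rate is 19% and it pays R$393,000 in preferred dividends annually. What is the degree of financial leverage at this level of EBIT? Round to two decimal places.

1.69

Interest = R$1,079,484.00.
Preferred dividends grossed up pre-tax: R$393,000 / (1 − 0.19) = R$485,185.19.
DFL = EBIT ÷ [EBIT − I − D_p/(1−t)] = R$3,817,000 ÷ [R$3,817,000 − R$1,079,484.00 − R$485,185.19] = R$3,817,000 ÷ R$2,252,330.81 = 1.6947.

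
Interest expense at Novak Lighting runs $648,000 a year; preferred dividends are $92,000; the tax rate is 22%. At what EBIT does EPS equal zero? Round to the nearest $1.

$765,949

Preferred dividends are paid after tax, so their pre-tax equivalent is $92,000 ÷ (1 − 0.22) = $117,948.72.
EPS = 0 when EBIT covers interest plus the pre-tax preferred burden: $648,000 + $117,948.72 = $765,948.72.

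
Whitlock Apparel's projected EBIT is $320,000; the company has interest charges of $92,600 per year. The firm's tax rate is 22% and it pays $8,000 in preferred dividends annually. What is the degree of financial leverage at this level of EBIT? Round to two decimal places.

1.47

Annual interest charges come to $92,600.00.
Preferred dividends grossed up pre-tax: $8,000 / (1 − 0.22) = $10,256.41.
DFL = EBIT ÷ [EBIT − I − D_p/(1−t)] = $320,000 ÷ [$320,000 − $92,600.00 − $10,256.41] = $320,000 ÷ $217,143.59 = 1.4737.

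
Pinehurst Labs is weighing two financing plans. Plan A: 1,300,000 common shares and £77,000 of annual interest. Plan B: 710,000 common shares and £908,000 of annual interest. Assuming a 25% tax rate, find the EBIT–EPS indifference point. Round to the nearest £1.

At indifference, (EBIT − 77,000)(1 − t)/1,300,000 = (EBIT − 908,000)(1 − t)/710,000.
The (1 − t) factor cancels: (EBIT − 77,000) × 710,000 = (EBIT − 908,000) × 1,300,000.
Solving, EBIT = (908,000·1,300,000 − 77,000·710,000) / (1,300,000 − 710,000) = 1,125,730,000,000 / 590,000 = 1,908,016.95.

£1,908,017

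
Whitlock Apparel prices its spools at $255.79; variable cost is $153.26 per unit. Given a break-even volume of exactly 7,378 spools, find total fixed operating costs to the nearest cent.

Each unit contributes $255.79 − $153.26 = $102.53.
Since BE = FC / CM, FC = 7,378 × $102.53 = $756,466.34.

$756,466.34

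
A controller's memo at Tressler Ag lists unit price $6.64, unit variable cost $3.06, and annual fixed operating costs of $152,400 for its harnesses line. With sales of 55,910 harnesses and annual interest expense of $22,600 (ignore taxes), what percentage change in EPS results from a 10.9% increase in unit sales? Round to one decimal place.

At 55,910 units, contribution = 55,910 × $3.58 = $200,157.80.
EBIT = $200,157.80 − $152,400 = $47,757.80.
Interest = $22,600.00, so EBIT − I = $25,157.80.
Degree of combined leverage = contribution ÷ (EBIT − I) = $200,157.80 ÷ $25,157.80 = 7.9561.
EPS therefore changes by 7.9561 × (+10.9%) = +86.7%.

+86.7%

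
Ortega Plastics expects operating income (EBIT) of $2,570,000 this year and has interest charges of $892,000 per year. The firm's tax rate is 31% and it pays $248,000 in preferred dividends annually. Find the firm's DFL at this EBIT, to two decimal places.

1.95

Interest = $892,000.00.
Preferred dividends grossed up pre-tax: $248,000 / (1 − 0.31) = $359,420.29.
DFL = EBIT ÷ [EBIT − I − D_p/(1−t)] = $2,570,000 ÷ [$2,570,000 − $892,000.00 − $359,420.29] = $2,570,000 ÷ $1,318,579.71 = 1.9491.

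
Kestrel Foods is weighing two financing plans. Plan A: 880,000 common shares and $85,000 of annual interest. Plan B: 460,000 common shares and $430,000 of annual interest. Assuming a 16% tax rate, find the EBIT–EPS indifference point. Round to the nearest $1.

At indifference, (EBIT − 85,000)(1 − t)/880,000 = (EBIT − 430,000)(1 − t)/460,000.
The (1 − t) factor cancels: (EBIT − 85,000) × 460,000 = (EBIT − 430,000) × 880,000.
EBIT × (880,000 − 460,000) = 430,000 × 880,000 − 85,000 × 460,000 = 339,300,000,000, so EBIT = 339,300,000,000 ÷ 420,000 = 807,857.14.

$807,857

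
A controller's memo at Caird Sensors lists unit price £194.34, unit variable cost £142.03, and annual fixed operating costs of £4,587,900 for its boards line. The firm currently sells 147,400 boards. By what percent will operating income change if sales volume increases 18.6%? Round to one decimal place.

Total contribution margin = 147,400 × £52.31 = £7,710,494.00.
Subtracting fixed costs: EBIT = £7,710,494.00 − £4,587,900 = £3,122,594.00.
Degree of operating leverage = £7,710,494.00 / £3,122,594.00 = 2.4693.
So EBIT moves 2.4693 × (+18.6%) = +45.9%.

+45.9%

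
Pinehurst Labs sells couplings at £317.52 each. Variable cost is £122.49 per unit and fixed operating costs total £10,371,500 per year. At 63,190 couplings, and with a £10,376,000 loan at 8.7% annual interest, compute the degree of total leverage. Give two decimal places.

11.74

At 63,190 units, contribution = 63,190 × £195.03 = £12,323,945.70.
EBIT = £12,323,945.70 − £10,371,500 = £1,952,445.70. Interest = £902,712.00.
DOL = £12,323,945.70 ÷ £1,952,445.70 = 6.3121; DFL = £1,952,445.70 ÷ £1,049,733.70 = 1.8599.
Combined leverage = 6.3121 × 1.8599 = 11.7399.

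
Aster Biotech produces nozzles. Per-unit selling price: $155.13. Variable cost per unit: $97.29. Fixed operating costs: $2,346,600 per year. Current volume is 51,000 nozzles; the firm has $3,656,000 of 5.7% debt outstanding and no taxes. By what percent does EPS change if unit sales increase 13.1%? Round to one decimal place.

Total contribution margin = 51,000 × $57.84 = $2,949,840.00.
Subtracting fixed costs: EBIT = $2,949,840.00 − $2,346,600 = $603,240.00.
After interest of $208,392.00, pre-tax earnings = $394,848.00.
Degree of combined leverage = contribution ÷ (EBIT − I) = $2,949,840.00 ÷ $394,848.00 = 7.4708.
EPS therefore changes by 7.4708 × (+13.1%) = +97.9%.

+97.9%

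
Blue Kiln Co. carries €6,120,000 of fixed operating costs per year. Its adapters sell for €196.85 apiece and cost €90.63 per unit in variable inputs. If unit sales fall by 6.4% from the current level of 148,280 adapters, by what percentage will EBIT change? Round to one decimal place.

-10.5%

Total contribution margin = 148,280 × €106.22 = €15,750,301.60.
Operating income = contribution − fixed costs = €15,750,301.60 − €6,120,000 = €9,630,301.60.
DOL = contribution ÷ EBIT = €15,750,301.60 ÷ €9,630,301.60 = 1.6355.
Operating income changes by 1.6355 × -6.4% = -10.5%.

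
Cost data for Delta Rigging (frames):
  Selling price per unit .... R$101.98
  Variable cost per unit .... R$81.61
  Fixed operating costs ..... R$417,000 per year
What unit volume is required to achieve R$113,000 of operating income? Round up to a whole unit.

Unit CM = price − variable cost = R$101.98 − R$81.61 = R$20.37.
Need Q such that Q × R$20.37 − R$417,000 = R$113,000, i.e. Q = R$530,000 / R$20.37 = 26,018.65 → 26,019.

26,019 frames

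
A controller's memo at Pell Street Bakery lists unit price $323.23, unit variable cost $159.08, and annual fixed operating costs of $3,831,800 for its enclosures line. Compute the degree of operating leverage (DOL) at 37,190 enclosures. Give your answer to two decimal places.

2.69

Contribution at this volume is 37,190 × $164.15 = $6,104,738.50.
Operating income = contribution − fixed costs = $6,104,738.50 − $3,831,800 = $2,272,938.50.
So DOL = total CM / EBIT = $6,104,738.50 / $2,272,938.50 = 2.6858.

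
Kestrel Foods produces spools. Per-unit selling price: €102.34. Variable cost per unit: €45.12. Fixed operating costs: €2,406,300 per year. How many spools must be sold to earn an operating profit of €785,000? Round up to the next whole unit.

Each unit contributes €102.34 − €45.12 = €57.22.
Units = (FC + target) / CM = (€2,406,300 + €785,000) / €57.22 = 55,772.46, so 55,773 spools.

55,773 spools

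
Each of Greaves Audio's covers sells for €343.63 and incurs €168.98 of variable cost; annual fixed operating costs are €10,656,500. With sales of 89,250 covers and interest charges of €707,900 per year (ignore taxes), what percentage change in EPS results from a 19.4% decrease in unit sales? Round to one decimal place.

-71.6%

Contribution at this volume is 89,250 × €174.65 = €15,587,512.50.
Operating income = contribution − fixed costs = €15,587,512.50 − €10,656,500 = €4,931,012.50.
Interest = €707,900.00, so EBIT − I = €4,223,112.50.
Degree of combined leverage = contribution ÷ (EBIT − I) = €15,587,512.50 ÷ €4,223,112.50 = 3.6910.
EPS therefore changes by 3.6910 × (-19.4%) = -71.6%.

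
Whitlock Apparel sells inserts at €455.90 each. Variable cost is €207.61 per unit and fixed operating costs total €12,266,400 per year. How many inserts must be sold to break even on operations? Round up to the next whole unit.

49,404 inserts

Each unit contributes €455.90 − €207.61 = €248.29.
Break-even volume = fixed costs ÷ CM per unit = €12,266,400 ÷ €248.29 = 49,403.52, so 49,404 inserts.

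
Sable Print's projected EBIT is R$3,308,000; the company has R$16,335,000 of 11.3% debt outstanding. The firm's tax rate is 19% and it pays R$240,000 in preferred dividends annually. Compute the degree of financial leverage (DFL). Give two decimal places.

2.84

Annual interest charges come to R$1,845,855.00.
Pre-tax preferred-dividend burden = R$240,000 ÷ (1 − 0.19) = R$296,296.30.
DFL = EBIT ÷ [EBIT − I − D_p/(1−t)] = R$3,308,000 ÷ [R$3,308,000 − R$1,845,855.00 − R$296,296.30] = R$3,308,000 ÷ R$1,165,848.70 = 2.8374.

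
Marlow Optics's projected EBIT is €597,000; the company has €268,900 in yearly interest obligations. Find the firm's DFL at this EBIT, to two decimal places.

1.82

Interest = €268,900.00.
Degree of financial leverage = EBIT / (EBIT − interest) = €597,000 / €328,100.00 = 1.8196.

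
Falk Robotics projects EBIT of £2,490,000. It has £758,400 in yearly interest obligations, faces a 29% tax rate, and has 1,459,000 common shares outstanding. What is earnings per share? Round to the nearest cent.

£0.84

Pre-tax income = £2,490,000 − £758,400.00 = £1,731,600.00.
Net income = £1,731,600.00 × (1 − 0.29) = £1,229,436.00.
EPS = £1,229,436.00 ÷ 1,459,000 = £0.84.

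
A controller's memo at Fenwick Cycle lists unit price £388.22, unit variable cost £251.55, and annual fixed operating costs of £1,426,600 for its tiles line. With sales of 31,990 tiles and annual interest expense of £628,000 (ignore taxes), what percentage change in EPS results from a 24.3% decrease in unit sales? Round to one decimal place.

At 31,990 units, contribution = 31,990 × £136.67 = £4,372,073.30.
Subtracting fixed costs: EBIT = £4,372,073.30 − £1,426,600 = £2,945,473.30.
After interest of £628,000.00, pre-tax earnings = £2,317,473.30.
Degree of combined leverage = contribution ÷ (EBIT − I) = £4,372,073.30 ÷ £2,317,473.30 = 1.8866.
%ΔEPS = DCL × %ΔSales = 1.8866 × -24.3% = -45.8%.

-45.8%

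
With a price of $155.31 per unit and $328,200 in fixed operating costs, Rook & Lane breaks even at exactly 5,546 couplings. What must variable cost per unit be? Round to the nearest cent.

$96.13

Contribution per unit must be FC / Q = $328,200 / 5,546 = $59.1778.
Hence VC = price − CM = $155.31 − $59.1778 = $96.13.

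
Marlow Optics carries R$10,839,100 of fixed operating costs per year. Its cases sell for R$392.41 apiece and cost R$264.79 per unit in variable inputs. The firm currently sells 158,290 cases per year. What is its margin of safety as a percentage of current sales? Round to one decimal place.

Contribution margin per unit = R$392.41 − R$264.79 = R$127.62. Break-even units = R$10,839,100 ÷ R$127.62 = 84,932.61; break-even revenue = 84,932.61 × R$392.41 = R$33,328,406.45.
Current sales = 158,290 × R$392.41 = R$62,114,578.90.
Margin of safety = (R$62,114,578.90 − R$33,328,406.45) ÷ R$62,114,578.90 = 46.3%.

46.3%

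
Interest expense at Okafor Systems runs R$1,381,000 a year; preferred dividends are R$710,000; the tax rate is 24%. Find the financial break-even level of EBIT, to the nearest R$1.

Preferred dividends are paid after tax, so their pre-tax equivalent is R$710,000 ÷ (1 − 0.24) = R$934,210.53.
EPS = 0 when EBIT covers interest plus the pre-tax preferred burden: R$1,381,000 + R$934,210.53 = R$2,315,210.53.

R$2,315,211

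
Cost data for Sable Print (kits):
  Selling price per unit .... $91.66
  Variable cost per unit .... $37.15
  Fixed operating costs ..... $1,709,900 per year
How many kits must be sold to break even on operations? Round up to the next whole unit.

Unit CM = price − variable cost = $91.66 − $37.15 = $54.51.
Break-even Q = $1,709,900 / $54.51 = 31,368.56 → 31,369 kits.

31,369 kits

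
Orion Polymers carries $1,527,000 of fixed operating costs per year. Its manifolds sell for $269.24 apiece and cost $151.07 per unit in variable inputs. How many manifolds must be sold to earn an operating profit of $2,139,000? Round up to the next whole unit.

Unit CM = price − variable cost = $269.24 − $151.07 = $118.17.
Need Q such that Q × $118.17 − $1,527,000 = $2,139,000, i.e. Q = $3,666,000 / $118.17 = 31,023.10 → 31,024.

31,024 manifolds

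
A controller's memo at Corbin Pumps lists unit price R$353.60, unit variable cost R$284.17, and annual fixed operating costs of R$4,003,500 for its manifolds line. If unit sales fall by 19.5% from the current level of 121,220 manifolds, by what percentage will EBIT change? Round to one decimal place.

Total contribution margin = 121,220 × R$69.43 = R$8,416,304.60.
Subtracting fixed costs: EBIT = R$8,416,304.60 − R$4,003,500 = R$4,412,804.60.
Degree of operating leverage = R$8,416,304.60 / R$4,412,804.60 = 1.9072.
%ΔEBIT = DOL × %ΔSales = 1.9072 × -19.5% = -37.2%.

-37.2%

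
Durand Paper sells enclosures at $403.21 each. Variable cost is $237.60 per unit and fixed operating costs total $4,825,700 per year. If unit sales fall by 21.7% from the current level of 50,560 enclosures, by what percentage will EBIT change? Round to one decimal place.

Contribution at this volume is 50,560 × $165.61 = $8,373,241.60.
EBIT = $8,373,241.60 − $4,825,700 = $3,547,541.60.
DOL = contribution ÷ EBIT = $8,373,241.60 ÷ $3,547,541.60 = 2.3603.
Operating income changes by 2.3603 × -21.7% = -51.2%.

-51.2%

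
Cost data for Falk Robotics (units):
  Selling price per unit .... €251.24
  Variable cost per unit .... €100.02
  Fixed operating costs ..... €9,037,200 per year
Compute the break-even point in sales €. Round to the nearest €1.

€15,014,589

CM per unit = €251.24 − €100.02 = €151.22; CM ratio = €151.22 / €251.24 = 0.6019.
Break-even revenue = fixed costs × price ÷ CM = €9,037,200 × €251.24 ÷ €151.22 = €15,014,589.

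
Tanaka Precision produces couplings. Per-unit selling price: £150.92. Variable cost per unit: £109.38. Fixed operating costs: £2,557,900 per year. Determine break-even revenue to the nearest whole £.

£9,293,170

CM per unit = £150.92 − £109.38 = £41.54; CM ratio = £41.54 / £150.92 = 0.2752.
Break-even sales = FC ÷ CM ratio = £2,557,900 × £150.92 / £41.54 = £9,293,170.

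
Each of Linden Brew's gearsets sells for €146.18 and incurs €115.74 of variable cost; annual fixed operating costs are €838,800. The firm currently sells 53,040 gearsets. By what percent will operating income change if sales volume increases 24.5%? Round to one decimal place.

At 53,040 units, contribution = 53,040 × €30.44 = €1,614,537.60.
Operating income = contribution − fixed costs = €1,614,537.60 − €838,800 = €775,737.60.
DOL = contribution ÷ EBIT = €1,614,537.60 ÷ €775,737.60 = 2.0813.
So EBIT moves 2.0813 × (+24.5%) = +51.0%.

+51.0%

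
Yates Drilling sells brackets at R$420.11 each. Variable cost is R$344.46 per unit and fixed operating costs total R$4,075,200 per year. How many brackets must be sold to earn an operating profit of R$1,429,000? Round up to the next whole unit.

Contribution margin per unit = R$420.11 − R$344.46 = R$75.65.
Units = (FC + target) / CM = (R$4,075,200 + R$1,429,000) / R$75.65 = 72,758.76, so 72,759 brackets.

72,759 brackets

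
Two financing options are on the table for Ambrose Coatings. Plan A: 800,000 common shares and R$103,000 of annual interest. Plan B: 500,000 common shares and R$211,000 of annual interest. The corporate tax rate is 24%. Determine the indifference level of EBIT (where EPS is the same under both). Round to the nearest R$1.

At indifference, (EBIT − 103,000)(1 − t)/800,000 = (EBIT − 211,000)(1 − t)/500,000.
The (1 − t) factor cancels: (EBIT − 103,000) × 500,000 = (EBIT − 211,000) × 800,000.
Solving, EBIT = (211,000·800,000 − 103,000·500,000) / (800,000 − 500,000) = 117,300,000,000 / 300,000 = 391,000.00.

R$391,000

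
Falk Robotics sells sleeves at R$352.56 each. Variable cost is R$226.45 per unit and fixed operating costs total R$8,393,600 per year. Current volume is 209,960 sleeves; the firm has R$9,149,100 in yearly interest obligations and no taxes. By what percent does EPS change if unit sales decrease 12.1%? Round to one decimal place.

At 209,960 units, contribution = 209,960 × R$126.11 = R$26,478,055.60.
Operating income = contribution − fixed costs = R$26,478,055.60 − R$8,393,600 = R$18,084,455.60.
After interest of R$9,149,100.00, pre-tax earnings = R$8,935,355.60.
DCL = total CM / (EBIT − I) = R$26,478,055.60 / R$8,935,355.60 = 2.9633.
%ΔEPS = DCL × %ΔSales = 2.9633 × -12.1% = -35.9%.

-35.9%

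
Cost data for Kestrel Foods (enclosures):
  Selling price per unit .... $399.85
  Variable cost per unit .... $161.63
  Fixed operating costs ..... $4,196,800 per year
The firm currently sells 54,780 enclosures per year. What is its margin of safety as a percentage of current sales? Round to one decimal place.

Unit CM = price − variable cost = $399.85 − $161.63 = $238.22. Break-even units = $4,196,800 ÷ $238.22 = 17,617.33; break-even revenue = 17,617.33 × $399.85 = $7,044,288.81.
Actual sales revenue = 54,780 × $399.85 = $21,903,783.00.
Margin of safety = ($21,903,783.00 − $7,044,288.81) ÷ $21,903,783.00 = 67.8%.

67.8%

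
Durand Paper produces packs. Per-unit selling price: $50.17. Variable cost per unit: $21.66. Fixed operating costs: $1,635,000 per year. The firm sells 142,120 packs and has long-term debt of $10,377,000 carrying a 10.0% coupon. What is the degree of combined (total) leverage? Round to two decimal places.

2.94

Contribution at this volume is 142,120 × $28.51 = $4,051,841.20.
EBIT = $4,051,841.20 − $1,635,000 = $2,416,841.20. Interest = $1,037,700.00, so EBIT − I = $1,379,141.20.
Degree of total leverage = total CM / (EBIT − interest) = $4,051,841.20 / $1,379,141.20 = 2.9379.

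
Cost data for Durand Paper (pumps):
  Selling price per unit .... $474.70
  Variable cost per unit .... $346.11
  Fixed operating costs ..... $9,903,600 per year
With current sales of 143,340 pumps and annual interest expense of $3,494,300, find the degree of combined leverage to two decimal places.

Contribution at this volume is 143,340 × $128.59 = $18,432,090.60.
Operating income = contribution − fixed costs = $18,432,090.60 − $9,903,600 = $8,528,490.60. Interest = $3,494,300.00.
DOL = $18,432,090.60 ÷ $8,528,490.60 = 2.1612; DFL = $8,528,490.60 ÷ $5,034,190.60 = 1.6941.
Combined leverage = 2.1612 × 1.6941 = 3.6613.

3.66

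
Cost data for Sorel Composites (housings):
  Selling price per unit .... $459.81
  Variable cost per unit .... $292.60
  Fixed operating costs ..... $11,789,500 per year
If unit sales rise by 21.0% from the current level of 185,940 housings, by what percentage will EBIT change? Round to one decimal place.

At 185,940 units, contribution = 185,940 × $167.21 = $31,091,027.40.
EBIT = $31,091,027.40 − $11,789,500 = $19,301,527.40.
So DOL = total CM / EBIT = $31,091,027.40 / $19,301,527.40 = 1.6108.
So EBIT moves 1.6108 × (+21.0%) = +33.8%.

+33.8%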